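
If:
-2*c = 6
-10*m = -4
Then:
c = -3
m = 2/5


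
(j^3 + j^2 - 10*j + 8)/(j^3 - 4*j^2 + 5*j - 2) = (j + 4)/(j - 1)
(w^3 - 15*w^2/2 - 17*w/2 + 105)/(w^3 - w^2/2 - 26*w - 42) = (w - 5)/(w + 2)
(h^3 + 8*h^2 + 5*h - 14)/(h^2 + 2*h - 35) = (h^2 + h - 2)/(h - 5)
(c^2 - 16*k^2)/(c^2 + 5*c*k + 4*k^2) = (c - 4*k)/(c + k)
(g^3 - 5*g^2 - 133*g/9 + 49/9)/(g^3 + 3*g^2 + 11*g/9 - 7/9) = (g - 7)/(g + 1)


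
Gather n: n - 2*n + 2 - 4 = -n - 2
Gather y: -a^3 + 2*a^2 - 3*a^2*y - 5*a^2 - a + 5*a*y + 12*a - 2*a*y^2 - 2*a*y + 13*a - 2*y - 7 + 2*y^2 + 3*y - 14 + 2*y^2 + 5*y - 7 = -a^3 - 3*a^2 + 24*a + y^2*(4 - 2*a) + y*(-3*a^2 + 3*a + 6) - 28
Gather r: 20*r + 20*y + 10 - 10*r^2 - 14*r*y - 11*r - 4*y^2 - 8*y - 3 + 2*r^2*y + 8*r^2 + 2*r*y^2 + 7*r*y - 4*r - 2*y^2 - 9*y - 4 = r^2*(2*y - 2) + r*(2*y^2 - 7*y + 5) - 6*y^2 + 3*y + 3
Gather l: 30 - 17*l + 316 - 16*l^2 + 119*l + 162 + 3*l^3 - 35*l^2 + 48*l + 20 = 3*l^3 - 51*l^2 + 150*l + 528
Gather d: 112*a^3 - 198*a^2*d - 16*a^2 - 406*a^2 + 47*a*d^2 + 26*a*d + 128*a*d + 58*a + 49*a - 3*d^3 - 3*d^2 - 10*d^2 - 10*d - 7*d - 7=112*a^3 - 422*a^2 + 107*a - 3*d^3 + d^2*(47*a - 13) + d*(-198*a^2 + 154*a - 17) - 7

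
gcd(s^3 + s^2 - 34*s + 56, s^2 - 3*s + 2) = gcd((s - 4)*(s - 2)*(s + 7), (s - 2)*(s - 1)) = s - 2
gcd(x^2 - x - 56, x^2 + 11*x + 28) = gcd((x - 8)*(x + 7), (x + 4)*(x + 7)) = x + 7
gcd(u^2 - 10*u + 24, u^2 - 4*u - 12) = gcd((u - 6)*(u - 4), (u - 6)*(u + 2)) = u - 6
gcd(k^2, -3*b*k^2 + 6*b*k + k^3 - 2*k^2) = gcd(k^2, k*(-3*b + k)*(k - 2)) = k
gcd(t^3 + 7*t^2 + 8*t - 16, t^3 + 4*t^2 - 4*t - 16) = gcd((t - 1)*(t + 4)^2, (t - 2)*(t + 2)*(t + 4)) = t + 4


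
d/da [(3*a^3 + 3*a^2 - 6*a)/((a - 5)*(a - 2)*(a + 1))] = 3*(-7*a^4 + 10*a^3 + 21*a^2 + 20*a - 20)/(a^6 - 12*a^5 + 42*a^4 - 16*a^3 - 111*a^2 + 60*a + 100)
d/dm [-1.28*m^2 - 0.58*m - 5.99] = -2.56*m - 0.58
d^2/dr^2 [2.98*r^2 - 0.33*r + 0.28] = 5.96000000000000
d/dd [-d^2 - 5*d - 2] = -2*d - 5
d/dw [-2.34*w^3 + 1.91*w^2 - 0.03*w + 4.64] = -7.02*w^2 + 3.82*w - 0.03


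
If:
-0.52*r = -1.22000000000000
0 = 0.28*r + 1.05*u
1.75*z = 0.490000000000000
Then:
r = 2.35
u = -0.63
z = 0.28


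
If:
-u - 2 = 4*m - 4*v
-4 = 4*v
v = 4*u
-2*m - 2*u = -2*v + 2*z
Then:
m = -23/16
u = -1/4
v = -1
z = 11/16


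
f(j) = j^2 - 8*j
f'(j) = 2*j - 8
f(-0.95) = 8.50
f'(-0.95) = -9.90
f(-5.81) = 80.24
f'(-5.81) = -19.62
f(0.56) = -4.17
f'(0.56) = -6.88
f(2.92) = -14.83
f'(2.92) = -2.16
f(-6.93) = 103.46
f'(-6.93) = -21.86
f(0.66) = -4.84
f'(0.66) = -6.68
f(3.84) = -15.97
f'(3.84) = -0.32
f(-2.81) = 30.38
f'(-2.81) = -13.62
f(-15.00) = 345.00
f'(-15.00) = -38.00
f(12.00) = 48.00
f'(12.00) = 16.00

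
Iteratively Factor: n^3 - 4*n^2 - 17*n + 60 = (n + 4)*(n^2 - 8*n + 15) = (n - 3)*(n + 4)*(n - 5)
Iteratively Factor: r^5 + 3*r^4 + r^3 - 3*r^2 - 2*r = (r + 1)*(r^4 + 2*r^3 - r^2 - 2*r) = (r + 1)*(r + 2)*(r^3 - r) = (r + 1)^2*(r + 2)*(r^2 - r) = (r - 1)*(r + 1)^2*(r + 2)*(r)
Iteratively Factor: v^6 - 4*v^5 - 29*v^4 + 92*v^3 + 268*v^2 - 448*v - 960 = (v + 4)*(v^5 - 8*v^4 + 3*v^3 + 80*v^2 - 52*v - 240) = (v + 2)*(v + 4)*(v^4 - 10*v^3 + 23*v^2 + 34*v - 120) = (v + 2)^2*(v + 4)*(v^3 - 12*v^2 + 47*v - 60) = (v - 5)*(v + 2)^2*(v + 4)*(v^2 - 7*v + 12) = (v - 5)*(v - 4)*(v + 2)^2*(v + 4)*(v - 3)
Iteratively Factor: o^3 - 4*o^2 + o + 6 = (o + 1)*(o^2 - 5*o + 6) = (o - 2)*(o + 1)*(o - 3)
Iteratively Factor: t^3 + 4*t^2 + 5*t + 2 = (t + 1)*(t^2 + 3*t + 2) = (t + 1)*(t + 2)*(t + 1)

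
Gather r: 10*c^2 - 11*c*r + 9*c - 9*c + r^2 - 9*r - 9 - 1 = 10*c^2 + r^2 + r*(-11*c - 9) - 10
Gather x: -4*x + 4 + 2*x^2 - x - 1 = 2*x^2 - 5*x + 3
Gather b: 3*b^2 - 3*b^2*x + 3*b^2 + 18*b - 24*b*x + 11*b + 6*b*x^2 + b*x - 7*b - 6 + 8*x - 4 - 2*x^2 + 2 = b^2*(6 - 3*x) + b*(6*x^2 - 23*x + 22) - 2*x^2 + 8*x - 8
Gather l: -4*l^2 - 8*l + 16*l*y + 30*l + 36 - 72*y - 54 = -4*l^2 + l*(16*y + 22) - 72*y - 18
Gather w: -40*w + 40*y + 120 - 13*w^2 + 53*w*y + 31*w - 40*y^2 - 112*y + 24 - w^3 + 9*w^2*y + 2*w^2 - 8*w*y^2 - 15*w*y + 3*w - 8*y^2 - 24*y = -w^3 + w^2*(9*y - 11) + w*(-8*y^2 + 38*y - 6) - 48*y^2 - 96*y + 144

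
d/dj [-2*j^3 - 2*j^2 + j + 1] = -6*j^2 - 4*j + 1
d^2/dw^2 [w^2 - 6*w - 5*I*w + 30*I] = 2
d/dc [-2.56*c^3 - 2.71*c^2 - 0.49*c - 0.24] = -7.68*c^2 - 5.42*c - 0.49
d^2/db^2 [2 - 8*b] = 0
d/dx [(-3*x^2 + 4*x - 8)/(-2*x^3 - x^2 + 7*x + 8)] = (-6*x^4 + 16*x^3 - 65*x^2 - 64*x + 88)/(4*x^6 + 4*x^5 - 27*x^4 - 46*x^3 + 33*x^2 + 112*x + 64)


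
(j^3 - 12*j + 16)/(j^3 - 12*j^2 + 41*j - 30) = (j^3 - 12*j + 16)/(j^3 - 12*j^2 + 41*j - 30)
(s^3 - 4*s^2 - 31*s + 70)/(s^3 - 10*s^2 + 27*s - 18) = (s^3 - 4*s^2 - 31*s + 70)/(s^3 - 10*s^2 + 27*s - 18)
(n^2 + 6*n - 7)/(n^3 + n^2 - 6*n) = (n^2 + 6*n - 7)/(n*(n^2 + n - 6))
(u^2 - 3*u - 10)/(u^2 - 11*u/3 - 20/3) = 3*(u + 2)/(3*u + 4)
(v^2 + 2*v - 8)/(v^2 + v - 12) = (v - 2)/(v - 3)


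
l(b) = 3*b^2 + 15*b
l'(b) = 6*b + 15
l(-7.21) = 47.80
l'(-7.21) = -28.26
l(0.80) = 13.92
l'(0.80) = 19.80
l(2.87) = 67.76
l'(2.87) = 32.22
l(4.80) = 141.12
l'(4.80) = 43.80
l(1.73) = 34.93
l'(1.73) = 25.38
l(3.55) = 91.06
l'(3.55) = 36.30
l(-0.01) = -0.15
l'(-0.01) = 14.94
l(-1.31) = -14.50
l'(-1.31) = 7.14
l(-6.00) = 18.00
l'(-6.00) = -21.00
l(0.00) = 0.00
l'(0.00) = 15.00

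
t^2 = t^2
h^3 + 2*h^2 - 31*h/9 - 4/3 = (h - 4/3)*(h + 1/3)*(h + 3)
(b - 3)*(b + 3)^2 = b^3 + 3*b^2 - 9*b - 27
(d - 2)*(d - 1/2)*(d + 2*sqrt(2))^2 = d^4 - 5*d^3/2 + 4*sqrt(2)*d^3 - 10*sqrt(2)*d^2 + 9*d^2 - 20*d + 4*sqrt(2)*d + 8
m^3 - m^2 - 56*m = m*(m - 8)*(m + 7)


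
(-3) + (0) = -3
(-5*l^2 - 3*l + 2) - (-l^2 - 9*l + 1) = -4*l^2 + 6*l + 1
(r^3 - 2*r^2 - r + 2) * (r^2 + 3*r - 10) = r^5 + r^4 - 17*r^3 + 19*r^2 + 16*r - 20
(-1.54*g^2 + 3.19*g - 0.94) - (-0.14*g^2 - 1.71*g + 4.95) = -1.4*g^2 + 4.9*g - 5.89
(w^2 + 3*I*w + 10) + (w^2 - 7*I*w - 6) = 2*w^2 - 4*I*w + 4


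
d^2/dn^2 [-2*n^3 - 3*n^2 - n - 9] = -12*n - 6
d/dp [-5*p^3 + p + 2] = 1 - 15*p^2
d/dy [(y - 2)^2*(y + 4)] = 3*y^2 - 12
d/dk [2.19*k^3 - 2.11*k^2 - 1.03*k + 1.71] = 6.57*k^2 - 4.22*k - 1.03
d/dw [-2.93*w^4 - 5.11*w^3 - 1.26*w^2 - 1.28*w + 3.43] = -11.72*w^3 - 15.33*w^2 - 2.52*w - 1.28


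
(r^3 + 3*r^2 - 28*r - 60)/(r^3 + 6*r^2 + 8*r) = (r^2 + r - 30)/(r*(r + 4))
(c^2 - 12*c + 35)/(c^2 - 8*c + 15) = (c - 7)/(c - 3)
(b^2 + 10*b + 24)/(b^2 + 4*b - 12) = (b + 4)/(b - 2)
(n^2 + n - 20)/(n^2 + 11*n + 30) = (n - 4)/(n + 6)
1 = 1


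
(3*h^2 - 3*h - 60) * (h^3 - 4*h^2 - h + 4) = 3*h^5 - 15*h^4 - 51*h^3 + 255*h^2 + 48*h - 240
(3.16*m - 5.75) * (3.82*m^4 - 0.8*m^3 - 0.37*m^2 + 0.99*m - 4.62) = 12.0712*m^5 - 24.493*m^4 + 3.4308*m^3 + 5.2559*m^2 - 20.2917*m + 26.565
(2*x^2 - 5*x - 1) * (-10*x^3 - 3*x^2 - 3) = -20*x^5 + 44*x^4 + 25*x^3 - 3*x^2 + 15*x + 3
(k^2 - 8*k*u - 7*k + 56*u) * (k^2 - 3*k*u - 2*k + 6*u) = k^4 - 11*k^3*u - 9*k^3 + 24*k^2*u^2 + 99*k^2*u + 14*k^2 - 216*k*u^2 - 154*k*u + 336*u^2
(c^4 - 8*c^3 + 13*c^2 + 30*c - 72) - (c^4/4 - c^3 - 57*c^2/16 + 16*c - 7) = 3*c^4/4 - 7*c^3 + 265*c^2/16 + 14*c - 65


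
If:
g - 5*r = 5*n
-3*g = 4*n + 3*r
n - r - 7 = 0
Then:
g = -35/37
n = 126/37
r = -133/37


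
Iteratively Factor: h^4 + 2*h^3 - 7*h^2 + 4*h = (h - 1)*(h^3 + 3*h^2 - 4*h) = h*(h - 1)*(h^2 + 3*h - 4) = h*(h - 1)*(h + 4)*(h - 1)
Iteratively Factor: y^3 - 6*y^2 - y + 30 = (y - 5)*(y^2 - y - 6) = (y - 5)*(y - 3)*(y + 2)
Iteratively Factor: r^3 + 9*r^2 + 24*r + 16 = (r + 1)*(r^2 + 8*r + 16) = (r + 1)*(r + 4)*(r + 4)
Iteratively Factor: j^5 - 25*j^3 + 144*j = (j - 3)*(j^4 + 3*j^3 - 16*j^2 - 48*j) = j*(j - 3)*(j^3 + 3*j^2 - 16*j - 48) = j*(j - 4)*(j - 3)*(j^2 + 7*j + 12) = j*(j - 4)*(j - 3)*(j + 3)*(j + 4)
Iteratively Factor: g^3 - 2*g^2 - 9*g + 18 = (g - 3)*(g^2 + g - 6) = (g - 3)*(g - 2)*(g + 3)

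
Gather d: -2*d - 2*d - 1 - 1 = -4*d - 2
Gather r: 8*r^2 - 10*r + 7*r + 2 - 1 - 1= 8*r^2 - 3*r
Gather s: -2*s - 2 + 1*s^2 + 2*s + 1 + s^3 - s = s^3 + s^2 - s - 1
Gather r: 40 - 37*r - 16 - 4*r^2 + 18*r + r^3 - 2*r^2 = r^3 - 6*r^2 - 19*r + 24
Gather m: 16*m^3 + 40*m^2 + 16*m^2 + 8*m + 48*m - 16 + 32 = 16*m^3 + 56*m^2 + 56*m + 16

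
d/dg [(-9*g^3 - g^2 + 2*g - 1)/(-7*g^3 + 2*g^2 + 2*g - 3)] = (-25*g^4 - 8*g^3 + 54*g^2 + 10*g - 4)/(49*g^6 - 28*g^5 - 24*g^4 + 50*g^3 - 8*g^2 - 12*g + 9)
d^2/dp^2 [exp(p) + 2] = exp(p)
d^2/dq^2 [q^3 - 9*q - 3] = 6*q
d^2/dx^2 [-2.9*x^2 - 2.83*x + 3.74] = -5.80000000000000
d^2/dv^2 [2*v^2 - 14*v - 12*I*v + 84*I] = 4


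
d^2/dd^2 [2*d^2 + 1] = 4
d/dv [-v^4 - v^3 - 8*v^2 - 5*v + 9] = -4*v^3 - 3*v^2 - 16*v - 5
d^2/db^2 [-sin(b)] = sin(b)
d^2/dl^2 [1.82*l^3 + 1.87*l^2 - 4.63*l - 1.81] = 10.92*l + 3.74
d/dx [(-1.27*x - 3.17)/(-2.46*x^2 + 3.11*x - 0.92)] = (-3.1242*x^2 - 15.5964*x + 11.0271)/(6.0516*x^4 - 15.3012*x^3 + 14.1985*x^2 - 5.7224*x + 0.8464)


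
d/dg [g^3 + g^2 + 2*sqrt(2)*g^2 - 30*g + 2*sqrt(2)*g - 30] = 3*g^2 + 2*g + 4*sqrt(2)*g - 30 + 2*sqrt(2)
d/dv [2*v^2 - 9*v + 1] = 4*v - 9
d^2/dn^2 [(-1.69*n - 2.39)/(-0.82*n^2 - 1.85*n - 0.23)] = ((1.64*n + 1.85)*(1.69*n + 2.39)*(3.28*n + 3.7) - (8.3148*n + 10.1726)*(0.82*n^2 + 1.85*n + 0.23))/(0.82*n^2 + 1.85*n + 0.23)^3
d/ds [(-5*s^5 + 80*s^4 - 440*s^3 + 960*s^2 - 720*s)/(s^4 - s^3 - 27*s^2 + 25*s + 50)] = 5*(-s^6 - 2*s^5 + 149*s^4 - 744*s^3 + 378*s^2 + 3000*s - 1800)/(s^6 + 2*s^5 - 49*s^4 - 100*s^3 + 575*s^2 + 1250*s + 625)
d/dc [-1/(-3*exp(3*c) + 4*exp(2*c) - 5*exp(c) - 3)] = (-9*exp(2*c) + 8*exp(c) - 5)*exp(c)/(3*exp(3*c) - 4*exp(2*c) + 5*exp(c) + 3)^2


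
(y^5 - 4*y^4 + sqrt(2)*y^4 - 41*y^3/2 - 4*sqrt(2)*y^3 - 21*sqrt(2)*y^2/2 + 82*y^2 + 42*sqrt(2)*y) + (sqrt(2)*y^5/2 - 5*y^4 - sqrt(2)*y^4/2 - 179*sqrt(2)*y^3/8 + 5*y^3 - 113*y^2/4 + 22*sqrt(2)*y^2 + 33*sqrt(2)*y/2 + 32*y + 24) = sqrt(2)*y^5/2 + y^5 - 9*y^4 + sqrt(2)*y^4/2 - 211*sqrt(2)*y^3/8 - 31*y^3/2 + 23*sqrt(2)*y^2/2 + 215*y^2/4 + 32*y + 117*sqrt(2)*y/2 + 24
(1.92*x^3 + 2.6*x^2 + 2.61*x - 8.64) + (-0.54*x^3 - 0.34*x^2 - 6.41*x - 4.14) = 1.38*x^3 + 2.26*x^2 - 3.8*x - 12.78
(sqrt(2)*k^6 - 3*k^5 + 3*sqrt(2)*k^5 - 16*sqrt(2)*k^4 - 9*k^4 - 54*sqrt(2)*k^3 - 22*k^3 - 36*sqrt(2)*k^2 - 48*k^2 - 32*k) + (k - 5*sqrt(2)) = sqrt(2)*k^6 - 3*k^5 + 3*sqrt(2)*k^5 - 16*sqrt(2)*k^4 - 9*k^4 - 54*sqrt(2)*k^3 - 22*k^3 - 36*sqrt(2)*k^2 - 48*k^2 - 31*k - 5*sqrt(2)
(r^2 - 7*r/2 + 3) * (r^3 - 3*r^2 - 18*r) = r^5 - 13*r^4/2 - 9*r^3/2 + 54*r^2 - 54*r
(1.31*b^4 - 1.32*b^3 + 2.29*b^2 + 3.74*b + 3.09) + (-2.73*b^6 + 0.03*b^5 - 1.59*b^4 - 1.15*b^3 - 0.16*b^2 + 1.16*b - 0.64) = -2.73*b^6 + 0.03*b^5 - 0.28*b^4 - 2.47*b^3 + 2.13*b^2 + 4.9*b + 2.45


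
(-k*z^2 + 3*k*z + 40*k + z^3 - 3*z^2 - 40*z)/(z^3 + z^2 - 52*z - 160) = (-k + z)/(z + 4)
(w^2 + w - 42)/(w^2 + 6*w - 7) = (w - 6)/(w - 1)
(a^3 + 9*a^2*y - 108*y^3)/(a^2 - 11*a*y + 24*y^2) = (-a^2 - 12*a*y - 36*y^2)/(-a + 8*y)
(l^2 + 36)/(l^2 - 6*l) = (l^2 + 36)/(l*(l - 6))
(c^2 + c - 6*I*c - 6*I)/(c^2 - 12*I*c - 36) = (c + 1)/(c - 6*I)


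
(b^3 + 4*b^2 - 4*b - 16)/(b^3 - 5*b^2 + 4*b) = (b^3 + 4*b^2 - 4*b - 16)/(b*(b^2 - 5*b + 4))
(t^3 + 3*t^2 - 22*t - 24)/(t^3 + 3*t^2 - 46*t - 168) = (t^2 - 3*t - 4)/(t^2 - 3*t - 28)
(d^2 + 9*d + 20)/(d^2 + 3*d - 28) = (d^2 + 9*d + 20)/(d^2 + 3*d - 28)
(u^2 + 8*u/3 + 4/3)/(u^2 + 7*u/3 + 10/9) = 3*(u + 2)/(3*u + 5)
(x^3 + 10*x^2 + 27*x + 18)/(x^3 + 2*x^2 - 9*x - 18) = (x^2 + 7*x + 6)/(x^2 - x - 6)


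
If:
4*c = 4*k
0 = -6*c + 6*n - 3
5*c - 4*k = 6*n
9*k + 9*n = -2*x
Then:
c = -3/5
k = -3/5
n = -1/10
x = 63/20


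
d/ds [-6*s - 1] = -6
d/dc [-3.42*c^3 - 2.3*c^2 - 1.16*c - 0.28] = -10.26*c^2 - 4.6*c - 1.16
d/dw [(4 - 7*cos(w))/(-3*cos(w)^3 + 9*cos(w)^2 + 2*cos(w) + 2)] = 16*(42*cos(w)^3 - 99*cos(w)^2 + 72*cos(w) + 22)*sin(w)/(36*sin(w)^2 + cos(w) + 3*cos(3*w) - 44)^2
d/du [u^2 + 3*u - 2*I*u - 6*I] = 2*u + 3 - 2*I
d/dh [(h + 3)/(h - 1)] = -4/(h - 1)^2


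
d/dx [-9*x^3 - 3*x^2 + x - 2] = -27*x^2 - 6*x + 1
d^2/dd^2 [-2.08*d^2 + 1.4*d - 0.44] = -4.16000000000000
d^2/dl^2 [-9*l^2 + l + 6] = -18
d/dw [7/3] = 0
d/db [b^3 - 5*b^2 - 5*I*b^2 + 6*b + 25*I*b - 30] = 3*b^2 - 10*b - 10*I*b + 6 + 25*I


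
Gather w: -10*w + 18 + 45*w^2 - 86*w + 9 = 45*w^2 - 96*w + 27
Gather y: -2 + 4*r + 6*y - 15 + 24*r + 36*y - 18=28*r + 42*y - 35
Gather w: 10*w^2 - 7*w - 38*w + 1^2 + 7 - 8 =10*w^2 - 45*w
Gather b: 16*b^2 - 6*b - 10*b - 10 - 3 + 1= 16*b^2 - 16*b - 12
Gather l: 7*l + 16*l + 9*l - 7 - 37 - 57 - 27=32*l - 128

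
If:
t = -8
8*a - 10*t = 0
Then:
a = -10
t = -8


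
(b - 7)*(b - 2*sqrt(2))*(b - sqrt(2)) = b^3 - 7*b^2 - 3*sqrt(2)*b^2 + 4*b + 21*sqrt(2)*b - 28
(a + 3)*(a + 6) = a^2 + 9*a + 18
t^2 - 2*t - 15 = (t - 5)*(t + 3)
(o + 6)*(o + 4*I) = o^2 + 6*o + 4*I*o + 24*I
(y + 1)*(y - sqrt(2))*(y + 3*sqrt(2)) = y^3 + y^2 + 2*sqrt(2)*y^2 - 6*y + 2*sqrt(2)*y - 6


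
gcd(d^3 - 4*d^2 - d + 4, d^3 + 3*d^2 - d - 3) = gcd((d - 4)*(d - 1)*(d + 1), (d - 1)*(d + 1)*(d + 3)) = d^2 - 1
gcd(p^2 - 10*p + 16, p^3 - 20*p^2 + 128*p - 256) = p - 8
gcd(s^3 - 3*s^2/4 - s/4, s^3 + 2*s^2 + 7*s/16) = s^2 + s/4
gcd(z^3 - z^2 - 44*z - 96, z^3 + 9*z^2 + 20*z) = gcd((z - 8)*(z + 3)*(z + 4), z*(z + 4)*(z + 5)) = z + 4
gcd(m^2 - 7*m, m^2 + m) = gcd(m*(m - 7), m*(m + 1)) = m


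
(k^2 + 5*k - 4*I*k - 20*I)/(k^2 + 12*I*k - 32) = (k^2 + k*(5 - 4*I) - 20*I)/(k^2 + 12*I*k - 32)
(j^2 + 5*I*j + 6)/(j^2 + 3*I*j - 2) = (j^2 + 5*I*j + 6)/(j^2 + 3*I*j - 2)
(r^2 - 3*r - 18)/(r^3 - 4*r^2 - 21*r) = (r - 6)/(r*(r - 7))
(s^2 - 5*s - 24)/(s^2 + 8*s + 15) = (s - 8)/(s + 5)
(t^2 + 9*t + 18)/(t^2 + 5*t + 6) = (t + 6)/(t + 2)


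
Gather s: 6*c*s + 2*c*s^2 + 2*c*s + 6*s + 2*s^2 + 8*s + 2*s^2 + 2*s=s^2*(2*c + 4) + s*(8*c + 16)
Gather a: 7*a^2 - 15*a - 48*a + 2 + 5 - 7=7*a^2 - 63*a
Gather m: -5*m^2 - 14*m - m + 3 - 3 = -5*m^2 - 15*m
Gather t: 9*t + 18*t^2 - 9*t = 18*t^2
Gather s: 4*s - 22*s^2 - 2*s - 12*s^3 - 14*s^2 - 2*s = -12*s^3 - 36*s^2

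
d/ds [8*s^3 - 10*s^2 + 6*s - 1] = 24*s^2 - 20*s + 6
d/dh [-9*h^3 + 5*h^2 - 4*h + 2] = -27*h^2 + 10*h - 4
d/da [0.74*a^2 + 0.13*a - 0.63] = 1.48*a + 0.13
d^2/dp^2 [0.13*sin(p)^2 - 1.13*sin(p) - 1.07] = 1.13*sin(p) + 0.26*cos(2*p)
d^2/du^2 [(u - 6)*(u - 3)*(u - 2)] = 6*u - 22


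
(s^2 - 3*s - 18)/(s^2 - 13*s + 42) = (s + 3)/(s - 7)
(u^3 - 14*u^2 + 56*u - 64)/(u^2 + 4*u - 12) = (u^2 - 12*u + 32)/(u + 6)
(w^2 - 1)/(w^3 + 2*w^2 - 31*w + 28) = (w + 1)/(w^2 + 3*w - 28)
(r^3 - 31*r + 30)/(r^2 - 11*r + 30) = (r^2 + 5*r - 6)/(r - 6)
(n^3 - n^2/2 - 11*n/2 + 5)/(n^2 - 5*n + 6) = (2*n^2 + 3*n - 5)/(2*(n - 3))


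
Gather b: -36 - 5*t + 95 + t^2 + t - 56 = t^2 - 4*t + 3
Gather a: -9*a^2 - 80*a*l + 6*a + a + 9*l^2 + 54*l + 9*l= -9*a^2 + a*(7 - 80*l) + 9*l^2 + 63*l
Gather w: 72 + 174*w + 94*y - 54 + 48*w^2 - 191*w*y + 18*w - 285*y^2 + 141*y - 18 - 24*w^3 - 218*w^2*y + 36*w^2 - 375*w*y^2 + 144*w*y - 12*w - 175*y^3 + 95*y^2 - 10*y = -24*w^3 + w^2*(84 - 218*y) + w*(-375*y^2 - 47*y + 180) - 175*y^3 - 190*y^2 + 225*y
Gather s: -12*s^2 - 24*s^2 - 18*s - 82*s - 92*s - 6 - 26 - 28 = -36*s^2 - 192*s - 60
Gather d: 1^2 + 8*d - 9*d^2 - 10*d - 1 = -9*d^2 - 2*d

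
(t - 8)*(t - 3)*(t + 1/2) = t^3 - 21*t^2/2 + 37*t/2 + 12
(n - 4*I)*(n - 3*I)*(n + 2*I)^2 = n^4 - 3*I*n^3 + 12*n^2 - 20*I*n + 48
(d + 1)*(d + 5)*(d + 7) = d^3 + 13*d^2 + 47*d + 35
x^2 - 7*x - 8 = (x - 8)*(x + 1)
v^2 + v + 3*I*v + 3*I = (v + 1)*(v + 3*I)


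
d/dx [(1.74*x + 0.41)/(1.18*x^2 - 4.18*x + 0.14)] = (-2.0532*x^2 - 0.9676*x + 1.9574)/(1.3924*x^4 - 9.8648*x^3 + 17.8028*x^2 - 1.1704*x + 0.0196)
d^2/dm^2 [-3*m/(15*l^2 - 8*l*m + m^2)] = 6*(-4*m*(4*l - m)^2 + (-8*l + 3*m)*(15*l^2 - 8*l*m + m^2))/(15*l^2 - 8*l*m + m^2)^3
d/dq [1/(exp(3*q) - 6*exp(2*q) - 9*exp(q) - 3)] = 3*(-exp(2*q) + 4*exp(q) + 3)*exp(q)/(-exp(3*q) + 6*exp(2*q) + 9*exp(q) + 3)^2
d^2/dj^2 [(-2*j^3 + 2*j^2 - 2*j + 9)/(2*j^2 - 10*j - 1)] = 4*(-86*j^3 + 30*j^2 - 279*j + 470)/(8*j^6 - 120*j^5 + 588*j^4 - 880*j^3 - 294*j^2 - 30*j - 1)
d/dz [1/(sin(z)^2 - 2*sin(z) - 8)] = 2*(1 - sin(z))*cos(z)/((sin(z) - 4)^2*(sin(z) + 2)^2)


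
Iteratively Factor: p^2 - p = (p)*(p - 1)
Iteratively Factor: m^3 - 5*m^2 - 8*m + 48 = (m - 4)*(m^2 - m - 12) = (m - 4)^2*(m + 3)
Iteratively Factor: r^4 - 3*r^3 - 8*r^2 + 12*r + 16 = (r - 2)*(r^3 - r^2 - 10*r - 8) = (r - 2)*(r + 2)*(r^2 - 3*r - 4) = (r - 4)*(r - 2)*(r + 2)*(r + 1)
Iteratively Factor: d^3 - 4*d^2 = (d)*(d^2 - 4*d) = d^2*(d - 4)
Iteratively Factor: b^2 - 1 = (b + 1)*(b - 1)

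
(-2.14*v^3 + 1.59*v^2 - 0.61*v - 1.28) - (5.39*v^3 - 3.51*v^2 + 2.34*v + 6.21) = -7.53*v^3 + 5.1*v^2 - 2.95*v - 7.49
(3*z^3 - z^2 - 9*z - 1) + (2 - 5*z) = 3*z^3 - z^2 - 14*z + 1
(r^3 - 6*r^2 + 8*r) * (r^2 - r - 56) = r^5 - 7*r^4 - 42*r^3 + 328*r^2 - 448*r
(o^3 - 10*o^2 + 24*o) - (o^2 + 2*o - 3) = o^3 - 11*o^2 + 22*o + 3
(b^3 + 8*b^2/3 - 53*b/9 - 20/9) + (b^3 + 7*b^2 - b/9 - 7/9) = 2*b^3 + 29*b^2/3 - 6*b - 3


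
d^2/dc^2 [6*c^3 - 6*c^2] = 36*c - 12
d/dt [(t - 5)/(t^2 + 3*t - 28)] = (t^2 + 3*t - (t - 5)*(2*t + 3) - 28)/(t^2 + 3*t - 28)^2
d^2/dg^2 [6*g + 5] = 0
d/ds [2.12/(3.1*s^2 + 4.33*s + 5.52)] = (-13.144*s - 9.1796)/(3.1*s^2 + 4.33*s + 5.52)^2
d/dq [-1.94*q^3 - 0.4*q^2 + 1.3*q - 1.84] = -5.82*q^2 - 0.8*q + 1.3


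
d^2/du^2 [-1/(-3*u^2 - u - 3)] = 2*(-9*u^2 - 3*u + (6*u + 1)^2 - 9)/(3*u^2 + u + 3)^3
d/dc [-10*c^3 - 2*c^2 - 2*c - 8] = -30*c^2 - 4*c - 2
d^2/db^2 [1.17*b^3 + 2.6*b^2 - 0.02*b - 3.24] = 7.02*b + 5.2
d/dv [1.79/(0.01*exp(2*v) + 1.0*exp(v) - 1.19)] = (-0.0358*exp(v) - 1.79)*exp(v)/(0.01*exp(2*v) + 1.0*exp(v) - 1.19)^2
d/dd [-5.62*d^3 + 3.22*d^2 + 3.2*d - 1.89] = -16.86*d^2 + 6.44*d + 3.2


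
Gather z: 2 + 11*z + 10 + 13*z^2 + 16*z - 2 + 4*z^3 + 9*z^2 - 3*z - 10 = 4*z^3 + 22*z^2 + 24*z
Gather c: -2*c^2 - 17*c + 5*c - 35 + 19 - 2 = -2*c^2 - 12*c - 18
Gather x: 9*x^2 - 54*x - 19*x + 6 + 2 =9*x^2 - 73*x + 8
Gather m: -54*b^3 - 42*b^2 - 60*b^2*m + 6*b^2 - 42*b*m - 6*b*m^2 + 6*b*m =-54*b^3 - 36*b^2 - 6*b*m^2 + m*(-60*b^2 - 36*b)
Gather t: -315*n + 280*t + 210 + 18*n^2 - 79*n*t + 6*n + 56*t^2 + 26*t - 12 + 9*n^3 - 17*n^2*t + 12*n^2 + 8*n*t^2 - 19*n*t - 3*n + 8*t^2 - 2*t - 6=9*n^3 + 30*n^2 - 312*n + t^2*(8*n + 64) + t*(-17*n^2 - 98*n + 304) + 192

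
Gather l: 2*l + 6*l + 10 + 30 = 8*l + 40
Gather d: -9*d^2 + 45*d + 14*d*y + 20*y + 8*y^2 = -9*d^2 + d*(14*y + 45) + 8*y^2 + 20*y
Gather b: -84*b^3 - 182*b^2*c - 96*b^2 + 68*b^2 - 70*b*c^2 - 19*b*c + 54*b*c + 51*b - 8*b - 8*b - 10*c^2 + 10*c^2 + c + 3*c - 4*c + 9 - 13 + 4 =-84*b^3 + b^2*(-182*c - 28) + b*(-70*c^2 + 35*c + 35)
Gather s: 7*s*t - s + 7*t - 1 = s*(7*t - 1) + 7*t - 1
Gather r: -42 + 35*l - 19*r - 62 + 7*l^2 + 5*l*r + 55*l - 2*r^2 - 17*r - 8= 7*l^2 + 90*l - 2*r^2 + r*(5*l - 36) - 112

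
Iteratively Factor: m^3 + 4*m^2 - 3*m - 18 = (m - 2)*(m^2 + 6*m + 9) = (m - 2)*(m + 3)*(m + 3)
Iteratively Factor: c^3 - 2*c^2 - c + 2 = (c - 2)*(c^2 - 1) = (c - 2)*(c - 1)*(c + 1)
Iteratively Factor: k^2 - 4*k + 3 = (k - 3)*(k - 1)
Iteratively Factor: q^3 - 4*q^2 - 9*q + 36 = (q - 3)*(q^2 - q - 12) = (q - 3)*(q + 3)*(q - 4)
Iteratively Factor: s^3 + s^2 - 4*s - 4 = (s - 2)*(s^2 + 3*s + 2) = (s - 2)*(s + 1)*(s + 2)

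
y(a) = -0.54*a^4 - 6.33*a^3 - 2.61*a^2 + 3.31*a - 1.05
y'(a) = -2.16*a^3 - 18.99*a^2 - 5.22*a + 3.31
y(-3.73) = 174.26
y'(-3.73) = -129.33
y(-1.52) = 7.24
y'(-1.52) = -25.04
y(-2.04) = 25.72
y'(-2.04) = -46.73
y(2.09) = -73.62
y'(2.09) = -110.27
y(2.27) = -95.37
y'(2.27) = -131.66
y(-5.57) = 473.64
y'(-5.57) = -183.51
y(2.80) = -184.39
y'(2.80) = -207.60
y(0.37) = -0.51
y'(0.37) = -1.33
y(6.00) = -2142.27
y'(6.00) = -1178.21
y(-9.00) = 829.38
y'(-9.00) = 86.74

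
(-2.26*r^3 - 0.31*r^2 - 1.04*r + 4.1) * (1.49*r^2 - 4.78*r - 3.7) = -3.3674*r^5 + 10.3409*r^4 + 8.2942*r^3 + 12.2272*r^2 - 15.75*r - 15.17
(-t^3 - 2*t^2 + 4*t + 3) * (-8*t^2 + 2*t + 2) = 8*t^5 + 14*t^4 - 38*t^3 - 20*t^2 + 14*t + 6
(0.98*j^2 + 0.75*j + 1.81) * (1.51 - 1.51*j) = -1.4798*j^3 + 0.3473*j^2 - 1.6006*j + 2.7331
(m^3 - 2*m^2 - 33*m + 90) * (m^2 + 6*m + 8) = m^5 + 4*m^4 - 37*m^3 - 124*m^2 + 276*m + 720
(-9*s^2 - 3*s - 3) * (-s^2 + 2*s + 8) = 9*s^4 - 15*s^3 - 75*s^2 - 30*s - 24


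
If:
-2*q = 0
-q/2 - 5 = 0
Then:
No Solution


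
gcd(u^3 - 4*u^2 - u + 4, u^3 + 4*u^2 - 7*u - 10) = u + 1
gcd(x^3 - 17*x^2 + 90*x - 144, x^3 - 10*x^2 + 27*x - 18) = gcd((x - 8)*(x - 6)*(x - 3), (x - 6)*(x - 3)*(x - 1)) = x^2 - 9*x + 18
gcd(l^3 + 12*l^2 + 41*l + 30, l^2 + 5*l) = l + 5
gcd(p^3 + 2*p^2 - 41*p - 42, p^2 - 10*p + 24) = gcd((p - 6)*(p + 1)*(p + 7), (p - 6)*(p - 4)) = p - 6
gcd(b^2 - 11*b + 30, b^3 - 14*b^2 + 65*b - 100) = b - 5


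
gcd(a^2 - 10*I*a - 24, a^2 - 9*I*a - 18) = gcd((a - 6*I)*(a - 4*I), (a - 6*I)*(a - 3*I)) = a - 6*I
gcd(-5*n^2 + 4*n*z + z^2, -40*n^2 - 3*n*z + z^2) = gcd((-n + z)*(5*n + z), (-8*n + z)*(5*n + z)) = 5*n + z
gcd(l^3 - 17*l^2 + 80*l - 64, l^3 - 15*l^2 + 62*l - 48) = l^2 - 9*l + 8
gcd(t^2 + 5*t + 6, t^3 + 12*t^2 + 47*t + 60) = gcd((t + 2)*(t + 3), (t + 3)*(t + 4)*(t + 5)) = t + 3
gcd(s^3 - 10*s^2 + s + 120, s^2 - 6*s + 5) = s - 5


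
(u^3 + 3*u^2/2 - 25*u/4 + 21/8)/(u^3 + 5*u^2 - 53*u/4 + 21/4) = (u + 7/2)/(u + 7)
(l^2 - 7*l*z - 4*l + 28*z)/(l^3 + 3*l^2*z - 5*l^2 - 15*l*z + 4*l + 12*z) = (l - 7*z)/(l^2 + 3*l*z - l - 3*z)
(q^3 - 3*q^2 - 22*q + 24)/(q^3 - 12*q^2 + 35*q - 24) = (q^2 - 2*q - 24)/(q^2 - 11*q + 24)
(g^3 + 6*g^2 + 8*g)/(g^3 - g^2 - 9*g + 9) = g*(g^2 + 6*g + 8)/(g^3 - g^2 - 9*g + 9)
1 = 1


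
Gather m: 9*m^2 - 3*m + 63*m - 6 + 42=9*m^2 + 60*m + 36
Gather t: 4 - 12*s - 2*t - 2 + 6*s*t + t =-12*s + t*(6*s - 1) + 2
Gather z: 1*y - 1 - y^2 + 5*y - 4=-y^2 + 6*y - 5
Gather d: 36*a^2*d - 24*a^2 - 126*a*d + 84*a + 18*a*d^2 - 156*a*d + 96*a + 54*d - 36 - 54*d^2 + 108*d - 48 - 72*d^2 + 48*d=-24*a^2 + 180*a + d^2*(18*a - 126) + d*(36*a^2 - 282*a + 210) - 84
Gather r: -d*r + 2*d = -d*r + 2*d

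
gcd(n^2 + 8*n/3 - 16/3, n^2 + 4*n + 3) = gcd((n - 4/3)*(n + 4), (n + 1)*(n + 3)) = 1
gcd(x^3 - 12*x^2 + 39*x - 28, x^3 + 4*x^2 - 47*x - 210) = x - 7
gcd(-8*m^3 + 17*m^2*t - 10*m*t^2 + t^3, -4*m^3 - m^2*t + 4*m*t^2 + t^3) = -m + t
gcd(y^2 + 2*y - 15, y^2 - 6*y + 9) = y - 3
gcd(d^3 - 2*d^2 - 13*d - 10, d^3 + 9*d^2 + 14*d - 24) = 1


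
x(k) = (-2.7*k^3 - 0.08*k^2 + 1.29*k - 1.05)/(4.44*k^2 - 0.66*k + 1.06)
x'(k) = (0.66 - 8.88*k)*(-2.7*k^3 - 0.08*k^2 + 1.29*k - 1.05)/(4.44*k^2 - 0.66*k + 1.06)^2 + (-8.1*k^2 - 0.16*k + 1.29)/(4.44*k^2 - 0.66*k + 1.06)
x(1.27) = -0.69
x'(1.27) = -0.63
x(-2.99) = 1.56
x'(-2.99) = -0.66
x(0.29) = -0.60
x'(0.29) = 1.38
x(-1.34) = 0.36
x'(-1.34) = -0.86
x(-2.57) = 1.28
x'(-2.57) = -0.68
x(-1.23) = 0.26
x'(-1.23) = -0.90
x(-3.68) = 2.01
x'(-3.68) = -0.64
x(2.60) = -1.56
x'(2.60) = -0.65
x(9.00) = -5.54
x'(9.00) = -0.61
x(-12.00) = 7.15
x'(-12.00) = -0.61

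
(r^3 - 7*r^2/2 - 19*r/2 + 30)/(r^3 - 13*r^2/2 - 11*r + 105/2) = (r - 4)/(r - 7)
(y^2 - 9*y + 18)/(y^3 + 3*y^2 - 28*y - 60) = (y^2 - 9*y + 18)/(y^3 + 3*y^2 - 28*y - 60)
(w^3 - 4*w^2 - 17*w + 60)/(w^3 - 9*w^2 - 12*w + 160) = (w - 3)/(w - 8)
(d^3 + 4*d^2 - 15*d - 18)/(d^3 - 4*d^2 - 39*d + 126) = (d + 1)/(d - 7)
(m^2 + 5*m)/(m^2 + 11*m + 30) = m/(m + 6)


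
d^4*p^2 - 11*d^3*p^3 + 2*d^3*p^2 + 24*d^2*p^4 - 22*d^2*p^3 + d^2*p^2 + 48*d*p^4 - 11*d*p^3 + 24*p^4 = (d - 8*p)*(d - 3*p)*(d*p + p)^2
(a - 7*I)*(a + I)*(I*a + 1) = I*a^3 + 7*a^2 + I*a + 7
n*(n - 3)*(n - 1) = n^3 - 4*n^2 + 3*n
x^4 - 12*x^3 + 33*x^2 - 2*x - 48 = (x - 8)*(x - 3)*(x - 2)*(x + 1)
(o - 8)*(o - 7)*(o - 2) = o^3 - 17*o^2 + 86*o - 112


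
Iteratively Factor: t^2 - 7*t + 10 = (t - 5)*(t - 2)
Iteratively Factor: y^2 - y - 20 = (y - 5)*(y + 4)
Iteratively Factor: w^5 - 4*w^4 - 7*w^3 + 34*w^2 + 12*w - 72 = (w + 2)*(w^4 - 6*w^3 + 5*w^2 + 24*w - 36) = (w - 2)*(w + 2)*(w^3 - 4*w^2 - 3*w + 18) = (w - 2)*(w + 2)^2*(w^2 - 6*w + 9) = (w - 3)*(w - 2)*(w + 2)^2*(w - 3)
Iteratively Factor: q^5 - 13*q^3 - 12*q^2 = (q + 3)*(q^4 - 3*q^3 - 4*q^2) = q*(q + 3)*(q^3 - 3*q^2 - 4*q) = q*(q + 1)*(q + 3)*(q^2 - 4*q) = q*(q - 4)*(q + 1)*(q + 3)*(q)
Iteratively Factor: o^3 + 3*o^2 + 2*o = (o)*(o^2 + 3*o + 2) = o*(o + 1)*(o + 2)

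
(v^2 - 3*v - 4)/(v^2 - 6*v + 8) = (v + 1)/(v - 2)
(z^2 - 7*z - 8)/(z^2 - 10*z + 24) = (z^2 - 7*z - 8)/(z^2 - 10*z + 24)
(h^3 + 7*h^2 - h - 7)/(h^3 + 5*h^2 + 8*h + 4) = (h^2 + 6*h - 7)/(h^2 + 4*h + 4)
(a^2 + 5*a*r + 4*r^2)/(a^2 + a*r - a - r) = (a + 4*r)/(a - 1)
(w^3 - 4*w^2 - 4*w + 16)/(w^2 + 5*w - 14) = (w^2 - 2*w - 8)/(w + 7)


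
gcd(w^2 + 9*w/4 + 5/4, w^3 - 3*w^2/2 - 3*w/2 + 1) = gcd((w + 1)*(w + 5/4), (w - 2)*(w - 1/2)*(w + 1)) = w + 1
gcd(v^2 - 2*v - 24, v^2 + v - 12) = v + 4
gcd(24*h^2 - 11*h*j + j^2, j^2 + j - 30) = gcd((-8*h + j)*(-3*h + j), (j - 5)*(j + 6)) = 1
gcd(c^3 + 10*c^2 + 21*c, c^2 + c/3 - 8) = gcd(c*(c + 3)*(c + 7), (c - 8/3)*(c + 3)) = c + 3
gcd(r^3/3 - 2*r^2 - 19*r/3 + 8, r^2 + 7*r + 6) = 1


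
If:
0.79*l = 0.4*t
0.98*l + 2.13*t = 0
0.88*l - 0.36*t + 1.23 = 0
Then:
No Solution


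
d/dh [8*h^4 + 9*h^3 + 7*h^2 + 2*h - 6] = 32*h^3 + 27*h^2 + 14*h + 2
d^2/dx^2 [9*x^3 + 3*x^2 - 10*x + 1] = 54*x + 6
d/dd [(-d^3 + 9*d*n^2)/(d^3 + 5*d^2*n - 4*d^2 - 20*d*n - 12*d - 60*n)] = (-d*(d^2 - 9*n^2)*(-3*d^2 - 10*d*n + 8*d + 20*n + 12) + 3*(d^2 - 3*n^2)*(-d^3 - 5*d^2*n + 4*d^2 + 20*d*n + 12*d + 60*n))/(-d^3 - 5*d^2*n + 4*d^2 + 20*d*n + 12*d + 60*n)^2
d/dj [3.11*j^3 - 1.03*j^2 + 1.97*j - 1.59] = 9.33*j^2 - 2.06*j + 1.97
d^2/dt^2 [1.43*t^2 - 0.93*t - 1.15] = 2.86000000000000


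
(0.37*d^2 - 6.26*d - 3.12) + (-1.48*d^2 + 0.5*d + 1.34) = -1.11*d^2 - 5.76*d - 1.78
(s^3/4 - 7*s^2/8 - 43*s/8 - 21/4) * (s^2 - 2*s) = s^5/4 - 11*s^4/8 - 29*s^3/8 + 11*s^2/2 + 21*s/2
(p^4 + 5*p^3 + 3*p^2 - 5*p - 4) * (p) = p^5 + 5*p^4 + 3*p^3 - 5*p^2 - 4*p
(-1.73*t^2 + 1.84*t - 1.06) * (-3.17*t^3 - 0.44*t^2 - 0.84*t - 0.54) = 5.4841*t^5 - 5.0716*t^4 + 4.0038*t^3 - 0.145*t^2 - 0.1032*t + 0.5724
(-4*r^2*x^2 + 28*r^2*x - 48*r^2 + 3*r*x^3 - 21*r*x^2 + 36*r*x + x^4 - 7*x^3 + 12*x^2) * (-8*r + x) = 32*r^3*x^2 - 224*r^3*x + 384*r^3 - 28*r^2*x^3 + 196*r^2*x^2 - 336*r^2*x - 5*r*x^4 + 35*r*x^3 - 60*r*x^2 + x^5 - 7*x^4 + 12*x^3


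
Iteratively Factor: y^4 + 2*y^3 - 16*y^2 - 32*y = (y + 4)*(y^3 - 2*y^2 - 8*y) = y*(y + 4)*(y^2 - 2*y - 8) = y*(y - 4)*(y + 4)*(y + 2)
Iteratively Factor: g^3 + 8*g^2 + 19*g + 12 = (g + 4)*(g^2 + 4*g + 3) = (g + 1)*(g + 4)*(g + 3)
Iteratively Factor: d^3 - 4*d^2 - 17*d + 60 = (d + 4)*(d^2 - 8*d + 15) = (d - 3)*(d + 4)*(d - 5)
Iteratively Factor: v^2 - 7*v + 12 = (v - 4)*(v - 3)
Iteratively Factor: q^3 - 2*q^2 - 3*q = (q)*(q^2 - 2*q - 3) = q*(q - 3)*(q + 1)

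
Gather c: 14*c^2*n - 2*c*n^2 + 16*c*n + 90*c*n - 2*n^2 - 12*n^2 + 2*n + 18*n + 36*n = 14*c^2*n + c*(-2*n^2 + 106*n) - 14*n^2 + 56*n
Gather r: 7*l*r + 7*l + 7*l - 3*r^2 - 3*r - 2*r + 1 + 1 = 14*l - 3*r^2 + r*(7*l - 5) + 2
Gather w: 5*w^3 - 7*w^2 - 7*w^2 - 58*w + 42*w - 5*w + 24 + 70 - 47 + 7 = 5*w^3 - 14*w^2 - 21*w + 54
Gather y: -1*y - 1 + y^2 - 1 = y^2 - y - 2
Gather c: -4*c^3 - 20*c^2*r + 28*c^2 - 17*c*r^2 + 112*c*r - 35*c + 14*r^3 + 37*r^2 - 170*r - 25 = -4*c^3 + c^2*(28 - 20*r) + c*(-17*r^2 + 112*r - 35) + 14*r^3 + 37*r^2 - 170*r - 25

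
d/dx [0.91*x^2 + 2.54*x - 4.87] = 1.82*x + 2.54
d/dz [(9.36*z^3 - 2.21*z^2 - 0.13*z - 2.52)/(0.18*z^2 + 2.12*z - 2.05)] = (1.6848*z^4 + 39.6864*z^3 - 62.2258*z^2 + 9.9682*z + 5.6089)/(0.0324*z^4 + 0.7632*z^3 + 3.7564*z^2 - 8.692*z + 4.2025)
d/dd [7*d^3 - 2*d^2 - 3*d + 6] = 21*d^2 - 4*d - 3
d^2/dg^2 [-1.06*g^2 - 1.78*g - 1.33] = -2.12000000000000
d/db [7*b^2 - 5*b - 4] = 14*b - 5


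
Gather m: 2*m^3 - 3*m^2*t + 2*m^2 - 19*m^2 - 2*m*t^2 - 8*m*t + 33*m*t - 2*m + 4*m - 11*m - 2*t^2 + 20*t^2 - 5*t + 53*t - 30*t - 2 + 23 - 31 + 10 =2*m^3 + m^2*(-3*t - 17) + m*(-2*t^2 + 25*t - 9) + 18*t^2 + 18*t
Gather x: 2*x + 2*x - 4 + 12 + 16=4*x + 24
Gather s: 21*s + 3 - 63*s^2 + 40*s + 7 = -63*s^2 + 61*s + 10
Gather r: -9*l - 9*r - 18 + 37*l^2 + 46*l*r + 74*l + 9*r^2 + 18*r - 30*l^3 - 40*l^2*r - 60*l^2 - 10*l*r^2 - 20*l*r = -30*l^3 - 23*l^2 + 65*l + r^2*(9 - 10*l) + r*(-40*l^2 + 26*l + 9) - 18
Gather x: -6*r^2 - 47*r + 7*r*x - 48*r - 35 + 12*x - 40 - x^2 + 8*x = -6*r^2 - 95*r - x^2 + x*(7*r + 20) - 75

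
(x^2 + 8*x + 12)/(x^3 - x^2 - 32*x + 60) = (x + 2)/(x^2 - 7*x + 10)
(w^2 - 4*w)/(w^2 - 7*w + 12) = w/(w - 3)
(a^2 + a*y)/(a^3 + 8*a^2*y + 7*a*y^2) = 1/(a + 7*y)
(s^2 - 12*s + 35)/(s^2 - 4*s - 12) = (-s^2 + 12*s - 35)/(-s^2 + 4*s + 12)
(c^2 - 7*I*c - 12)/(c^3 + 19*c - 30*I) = (c - 4*I)/(c^2 + 3*I*c + 10)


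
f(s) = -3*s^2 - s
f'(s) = -6*s - 1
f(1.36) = -6.91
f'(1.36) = -9.16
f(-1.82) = -8.12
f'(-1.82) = 9.92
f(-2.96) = -23.32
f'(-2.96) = 16.76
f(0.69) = -2.12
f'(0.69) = -5.14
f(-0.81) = -1.16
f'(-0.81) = 3.86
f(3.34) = -36.81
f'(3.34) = -21.04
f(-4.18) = -48.24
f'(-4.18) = 24.08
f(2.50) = -21.25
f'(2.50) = -16.00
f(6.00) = -114.00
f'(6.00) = -37.00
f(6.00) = -114.00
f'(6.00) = -37.00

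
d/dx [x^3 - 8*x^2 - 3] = x*(3*x - 16)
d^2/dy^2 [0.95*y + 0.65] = 0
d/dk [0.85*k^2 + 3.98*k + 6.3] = 1.7*k + 3.98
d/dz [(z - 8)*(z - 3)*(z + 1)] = 3*z^2 - 20*z + 13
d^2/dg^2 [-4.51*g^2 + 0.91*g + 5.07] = -9.02000000000000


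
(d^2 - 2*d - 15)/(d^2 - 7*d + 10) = (d + 3)/(d - 2)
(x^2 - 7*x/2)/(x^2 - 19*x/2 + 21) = x/(x - 6)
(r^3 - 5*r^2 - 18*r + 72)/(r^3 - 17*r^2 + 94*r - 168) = (r^2 + r - 12)/(r^2 - 11*r + 28)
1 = 1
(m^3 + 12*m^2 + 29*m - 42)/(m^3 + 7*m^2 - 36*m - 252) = (m - 1)/(m - 6)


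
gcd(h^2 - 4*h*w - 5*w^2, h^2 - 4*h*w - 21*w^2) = 1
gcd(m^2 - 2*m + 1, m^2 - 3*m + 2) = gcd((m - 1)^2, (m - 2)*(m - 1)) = m - 1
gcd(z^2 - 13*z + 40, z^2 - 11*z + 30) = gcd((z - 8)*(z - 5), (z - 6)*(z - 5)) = z - 5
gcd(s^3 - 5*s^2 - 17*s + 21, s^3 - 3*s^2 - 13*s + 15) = s^2 + 2*s - 3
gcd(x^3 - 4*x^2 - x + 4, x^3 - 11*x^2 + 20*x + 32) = x^2 - 3*x - 4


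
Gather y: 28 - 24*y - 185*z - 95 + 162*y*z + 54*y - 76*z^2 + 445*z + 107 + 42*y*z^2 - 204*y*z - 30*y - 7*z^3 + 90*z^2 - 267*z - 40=y*(42*z^2 - 42*z) - 7*z^3 + 14*z^2 - 7*z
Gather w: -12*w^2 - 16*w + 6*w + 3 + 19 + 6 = -12*w^2 - 10*w + 28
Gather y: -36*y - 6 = -36*y - 6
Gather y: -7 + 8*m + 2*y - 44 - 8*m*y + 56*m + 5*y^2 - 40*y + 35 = 64*m + 5*y^2 + y*(-8*m - 38) - 16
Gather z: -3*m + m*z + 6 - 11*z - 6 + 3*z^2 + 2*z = -3*m + 3*z^2 + z*(m - 9)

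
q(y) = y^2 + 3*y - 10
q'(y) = 2*y + 3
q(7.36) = 66.25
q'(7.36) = 17.72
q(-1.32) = -12.22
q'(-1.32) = 0.36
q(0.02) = -9.94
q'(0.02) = 3.04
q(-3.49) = -8.29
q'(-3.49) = -3.98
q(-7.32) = 21.62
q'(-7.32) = -11.64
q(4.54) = 24.23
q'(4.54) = 12.08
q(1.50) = -3.25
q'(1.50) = 6.00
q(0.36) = -8.79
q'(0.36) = 3.72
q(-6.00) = 8.00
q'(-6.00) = -9.00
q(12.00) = 170.00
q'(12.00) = 27.00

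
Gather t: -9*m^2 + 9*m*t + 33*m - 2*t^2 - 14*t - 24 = -9*m^2 + 33*m - 2*t^2 + t*(9*m - 14) - 24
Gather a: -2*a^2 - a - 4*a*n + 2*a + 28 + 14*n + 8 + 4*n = -2*a^2 + a*(1 - 4*n) + 18*n + 36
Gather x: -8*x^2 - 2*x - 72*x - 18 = -8*x^2 - 74*x - 18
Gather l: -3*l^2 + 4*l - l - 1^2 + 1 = -3*l^2 + 3*l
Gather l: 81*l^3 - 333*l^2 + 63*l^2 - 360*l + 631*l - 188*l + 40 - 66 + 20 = 81*l^3 - 270*l^2 + 83*l - 6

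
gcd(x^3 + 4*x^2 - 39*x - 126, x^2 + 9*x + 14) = x + 7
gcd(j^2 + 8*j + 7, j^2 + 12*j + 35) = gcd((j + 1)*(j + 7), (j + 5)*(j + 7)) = j + 7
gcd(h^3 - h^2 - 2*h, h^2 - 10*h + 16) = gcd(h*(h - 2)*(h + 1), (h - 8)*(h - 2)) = h - 2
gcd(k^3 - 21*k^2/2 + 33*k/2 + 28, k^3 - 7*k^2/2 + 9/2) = k + 1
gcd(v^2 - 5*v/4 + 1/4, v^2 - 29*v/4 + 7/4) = v - 1/4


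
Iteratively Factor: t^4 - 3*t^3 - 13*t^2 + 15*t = (t - 5)*(t^3 + 2*t^2 - 3*t) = (t - 5)*(t - 1)*(t^2 + 3*t) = t*(t - 5)*(t - 1)*(t + 3)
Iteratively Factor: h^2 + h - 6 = (h + 3)*(h - 2)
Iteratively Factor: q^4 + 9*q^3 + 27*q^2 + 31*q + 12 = (q + 3)*(q^3 + 6*q^2 + 9*q + 4) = (q + 3)*(q + 4)*(q^2 + 2*q + 1) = (q + 1)*(q + 3)*(q + 4)*(q + 1)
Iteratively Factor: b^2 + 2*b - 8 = (b + 4)*(b - 2)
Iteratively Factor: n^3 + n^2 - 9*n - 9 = (n - 3)*(n^2 + 4*n + 3) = (n - 3)*(n + 1)*(n + 3)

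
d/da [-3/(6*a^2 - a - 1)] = 3*(12*a - 1)/(-6*a^2 + a + 1)^2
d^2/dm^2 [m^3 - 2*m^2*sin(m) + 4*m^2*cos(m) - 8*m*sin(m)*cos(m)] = 2*m^2*sin(m) - 4*m^2*cos(m) - 16*m*sin(m) + 16*m*sin(2*m) - 8*m*cos(m) + 6*m - 4*sin(m) + 8*cos(m) - 16*cos(2*m)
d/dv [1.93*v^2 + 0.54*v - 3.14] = 3.86*v + 0.54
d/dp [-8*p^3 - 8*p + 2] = -24*p^2 - 8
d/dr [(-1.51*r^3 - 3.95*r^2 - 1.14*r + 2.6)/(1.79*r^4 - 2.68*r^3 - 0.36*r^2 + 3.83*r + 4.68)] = (2.7029*r^6 + 14.141*r^5 - 3.92060000000001*r^4 - 36.293*r^3 - 15.8353*r^2 - 35.1*r - 15.2932)/(3.2041*r^8 - 9.5944*r^7 + 5.8936*r^6 + 15.641*r^5 - 3.6448*r^4 - 27.8424*r^3 + 11.2993*r^2 + 35.8488*r + 21.9024)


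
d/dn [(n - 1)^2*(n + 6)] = (n - 1)*(3*n + 11)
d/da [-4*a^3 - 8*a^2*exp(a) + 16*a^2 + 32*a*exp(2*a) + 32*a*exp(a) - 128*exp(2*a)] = -8*a^2*exp(a) - 12*a^2 + 64*a*exp(2*a) + 16*a*exp(a) + 32*a - 224*exp(2*a) + 32*exp(a)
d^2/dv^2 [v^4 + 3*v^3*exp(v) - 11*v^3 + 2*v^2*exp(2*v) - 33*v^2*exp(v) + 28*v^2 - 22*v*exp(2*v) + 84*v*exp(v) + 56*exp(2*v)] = 3*v^3*exp(v) + 8*v^2*exp(2*v) - 15*v^2*exp(v) + 12*v^2 - 72*v*exp(2*v) - 30*v*exp(v) - 66*v + 140*exp(2*v) + 102*exp(v) + 56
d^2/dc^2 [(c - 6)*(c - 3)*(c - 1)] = 6*c - 20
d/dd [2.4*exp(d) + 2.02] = 2.4*exp(d)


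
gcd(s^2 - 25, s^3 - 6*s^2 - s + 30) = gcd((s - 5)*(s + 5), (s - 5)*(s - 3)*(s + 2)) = s - 5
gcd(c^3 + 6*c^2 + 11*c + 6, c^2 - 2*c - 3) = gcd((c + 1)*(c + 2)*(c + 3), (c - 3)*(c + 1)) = c + 1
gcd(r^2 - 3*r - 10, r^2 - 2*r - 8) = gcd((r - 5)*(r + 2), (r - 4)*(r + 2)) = r + 2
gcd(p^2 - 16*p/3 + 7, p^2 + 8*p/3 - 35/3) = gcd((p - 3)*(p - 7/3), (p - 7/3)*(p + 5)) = p - 7/3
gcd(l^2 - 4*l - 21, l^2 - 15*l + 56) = l - 7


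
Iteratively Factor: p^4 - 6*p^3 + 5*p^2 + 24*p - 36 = (p - 2)*(p^3 - 4*p^2 - 3*p + 18) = (p - 2)*(p + 2)*(p^2 - 6*p + 9) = (p - 3)*(p - 2)*(p + 2)*(p - 3)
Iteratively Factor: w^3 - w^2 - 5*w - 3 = (w + 1)*(w^2 - 2*w - 3) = (w - 3)*(w + 1)*(w + 1)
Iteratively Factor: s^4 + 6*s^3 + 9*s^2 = (s + 3)*(s^3 + 3*s^2) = s*(s + 3)*(s^2 + 3*s) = s^2*(s + 3)*(s + 3)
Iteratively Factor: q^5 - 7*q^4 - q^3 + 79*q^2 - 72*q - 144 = (q - 4)*(q^4 - 3*q^3 - 13*q^2 + 27*q + 36) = (q - 4)*(q + 3)*(q^3 - 6*q^2 + 5*q + 12) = (q - 4)*(q - 3)*(q + 3)*(q^2 - 3*q - 4) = (q - 4)*(q - 3)*(q + 1)*(q + 3)*(q - 4)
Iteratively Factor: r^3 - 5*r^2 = (r - 5)*(r^2) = r*(r - 5)*(r)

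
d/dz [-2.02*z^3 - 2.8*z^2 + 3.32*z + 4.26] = -6.06*z^2 - 5.6*z + 3.32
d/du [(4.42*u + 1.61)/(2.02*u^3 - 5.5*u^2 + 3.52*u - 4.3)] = (-17.8568*u^3 + 14.5534*u^2 + 17.71*u - 24.6732)/(4.0804*u^6 - 22.22*u^5 + 44.4708*u^4 - 56.092*u^3 + 59.6904*u^2 - 30.272*u + 18.49)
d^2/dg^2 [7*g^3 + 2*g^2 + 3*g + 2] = 42*g + 4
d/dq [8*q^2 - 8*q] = 16*q - 8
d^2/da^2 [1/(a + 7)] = 2/(a + 7)^3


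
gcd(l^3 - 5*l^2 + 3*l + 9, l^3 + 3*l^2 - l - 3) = l + 1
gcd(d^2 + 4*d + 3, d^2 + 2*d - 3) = d + 3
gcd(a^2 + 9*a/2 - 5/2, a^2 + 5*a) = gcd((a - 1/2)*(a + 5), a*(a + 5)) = a + 5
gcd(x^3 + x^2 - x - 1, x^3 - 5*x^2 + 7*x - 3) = x - 1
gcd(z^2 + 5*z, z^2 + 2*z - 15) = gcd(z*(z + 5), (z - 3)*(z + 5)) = z + 5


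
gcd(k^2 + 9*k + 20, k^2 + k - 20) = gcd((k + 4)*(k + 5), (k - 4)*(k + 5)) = k + 5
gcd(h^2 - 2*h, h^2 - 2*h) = h^2 - 2*h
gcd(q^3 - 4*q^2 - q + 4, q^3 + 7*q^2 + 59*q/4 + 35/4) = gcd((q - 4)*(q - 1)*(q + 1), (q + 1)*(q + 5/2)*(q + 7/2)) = q + 1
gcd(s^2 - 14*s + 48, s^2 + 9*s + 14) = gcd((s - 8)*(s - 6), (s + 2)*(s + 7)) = 1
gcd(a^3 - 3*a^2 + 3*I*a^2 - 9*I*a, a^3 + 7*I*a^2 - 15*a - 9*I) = a + 3*I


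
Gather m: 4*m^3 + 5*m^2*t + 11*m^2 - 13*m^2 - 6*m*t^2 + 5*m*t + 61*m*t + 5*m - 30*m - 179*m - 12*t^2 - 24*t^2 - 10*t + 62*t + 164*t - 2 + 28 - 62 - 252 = 4*m^3 + m^2*(5*t - 2) + m*(-6*t^2 + 66*t - 204) - 36*t^2 + 216*t - 288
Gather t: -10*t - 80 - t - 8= -11*t - 88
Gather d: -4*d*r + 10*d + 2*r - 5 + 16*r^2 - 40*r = d*(10 - 4*r) + 16*r^2 - 38*r - 5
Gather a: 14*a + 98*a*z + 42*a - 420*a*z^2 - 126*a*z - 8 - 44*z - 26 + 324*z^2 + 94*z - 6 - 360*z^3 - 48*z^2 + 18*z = a*(-420*z^2 - 28*z + 56) - 360*z^3 + 276*z^2 + 68*z - 40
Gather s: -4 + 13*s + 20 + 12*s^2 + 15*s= 12*s^2 + 28*s + 16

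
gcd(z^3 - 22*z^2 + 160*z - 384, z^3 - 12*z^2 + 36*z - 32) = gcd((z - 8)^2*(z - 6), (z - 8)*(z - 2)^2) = z - 8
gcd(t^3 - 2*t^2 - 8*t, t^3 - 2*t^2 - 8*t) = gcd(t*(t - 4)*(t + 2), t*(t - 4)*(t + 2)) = t^3 - 2*t^2 - 8*t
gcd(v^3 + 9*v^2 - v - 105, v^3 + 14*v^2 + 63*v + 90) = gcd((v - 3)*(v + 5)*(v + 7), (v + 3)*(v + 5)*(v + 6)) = v + 5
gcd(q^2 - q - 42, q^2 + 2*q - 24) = q + 6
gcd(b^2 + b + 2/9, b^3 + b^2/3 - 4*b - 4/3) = b + 1/3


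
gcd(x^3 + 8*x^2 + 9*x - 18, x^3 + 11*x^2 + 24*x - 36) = x^2 + 5*x - 6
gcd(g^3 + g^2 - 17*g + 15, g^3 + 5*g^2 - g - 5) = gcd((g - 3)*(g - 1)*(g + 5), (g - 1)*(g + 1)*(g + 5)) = g^2 + 4*g - 5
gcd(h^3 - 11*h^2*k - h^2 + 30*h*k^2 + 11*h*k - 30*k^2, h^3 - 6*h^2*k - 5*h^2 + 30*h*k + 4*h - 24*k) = h^2 - 6*h*k - h + 6*k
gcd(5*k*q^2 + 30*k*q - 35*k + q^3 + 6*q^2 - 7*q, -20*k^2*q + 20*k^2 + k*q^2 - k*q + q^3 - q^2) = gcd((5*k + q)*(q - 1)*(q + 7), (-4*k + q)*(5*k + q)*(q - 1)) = 5*k*q - 5*k + q^2 - q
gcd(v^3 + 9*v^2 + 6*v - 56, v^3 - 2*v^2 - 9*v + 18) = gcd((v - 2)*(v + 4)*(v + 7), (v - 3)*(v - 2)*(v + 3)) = v - 2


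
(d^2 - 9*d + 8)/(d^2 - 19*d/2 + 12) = 2*(d - 1)/(2*d - 3)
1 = 1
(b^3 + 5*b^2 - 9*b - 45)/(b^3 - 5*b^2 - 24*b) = (b^2 + 2*b - 15)/(b*(b - 8))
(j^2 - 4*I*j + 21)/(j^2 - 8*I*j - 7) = (j + 3*I)/(j - I)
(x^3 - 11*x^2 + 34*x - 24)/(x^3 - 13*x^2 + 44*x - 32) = (x - 6)/(x - 8)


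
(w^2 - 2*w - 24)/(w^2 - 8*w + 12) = (w + 4)/(w - 2)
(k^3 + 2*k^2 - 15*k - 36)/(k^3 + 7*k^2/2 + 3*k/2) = 2*(k^2 - k - 12)/(k*(2*k + 1))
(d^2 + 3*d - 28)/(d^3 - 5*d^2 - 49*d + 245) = (d - 4)/(d^2 - 12*d + 35)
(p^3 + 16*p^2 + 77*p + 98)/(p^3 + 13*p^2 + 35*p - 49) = (p + 2)/(p - 1)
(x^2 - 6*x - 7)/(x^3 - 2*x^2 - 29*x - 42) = (x + 1)/(x^2 + 5*x + 6)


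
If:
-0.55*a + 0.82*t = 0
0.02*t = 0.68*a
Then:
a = 0.00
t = 0.00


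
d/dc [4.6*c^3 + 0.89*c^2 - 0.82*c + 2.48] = 13.8*c^2 + 1.78*c - 0.82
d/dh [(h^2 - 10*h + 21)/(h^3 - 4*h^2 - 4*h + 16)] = (-h^4 + 20*h^3 - 107*h^2 + 200*h - 76)/(h^6 - 8*h^5 + 8*h^4 + 64*h^3 - 112*h^2 - 128*h + 256)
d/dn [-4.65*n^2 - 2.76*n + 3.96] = -9.3*n - 2.76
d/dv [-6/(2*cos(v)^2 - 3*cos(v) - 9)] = 6*(3 - 4*cos(v))*sin(v)/(3*cos(v) - cos(2*v) + 8)^2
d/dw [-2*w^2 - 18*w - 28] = -4*w - 18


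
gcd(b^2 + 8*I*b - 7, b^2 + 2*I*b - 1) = b + I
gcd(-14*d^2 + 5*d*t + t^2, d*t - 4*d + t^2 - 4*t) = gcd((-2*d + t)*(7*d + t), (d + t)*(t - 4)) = 1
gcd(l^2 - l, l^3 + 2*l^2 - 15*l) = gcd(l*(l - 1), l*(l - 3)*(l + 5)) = l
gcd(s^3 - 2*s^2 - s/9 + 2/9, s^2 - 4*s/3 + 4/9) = 1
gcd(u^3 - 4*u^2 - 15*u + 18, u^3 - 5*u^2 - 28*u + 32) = u - 1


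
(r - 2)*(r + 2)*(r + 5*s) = r^3 + 5*r^2*s - 4*r - 20*s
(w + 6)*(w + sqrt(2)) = w^2 + sqrt(2)*w + 6*w + 6*sqrt(2)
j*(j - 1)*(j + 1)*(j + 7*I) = j^4 + 7*I*j^3 - j^2 - 7*I*j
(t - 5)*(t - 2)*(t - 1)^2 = t^4 - 9*t^3 + 25*t^2 - 27*t + 10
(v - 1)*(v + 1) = v^2 - 1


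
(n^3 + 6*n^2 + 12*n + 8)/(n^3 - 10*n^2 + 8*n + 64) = (n^2 + 4*n + 4)/(n^2 - 12*n + 32)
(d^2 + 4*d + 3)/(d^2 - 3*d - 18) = (d + 1)/(d - 6)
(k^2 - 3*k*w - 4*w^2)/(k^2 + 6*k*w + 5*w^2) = (k - 4*w)/(k + 5*w)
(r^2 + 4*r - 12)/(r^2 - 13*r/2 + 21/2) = 2*(r^2 + 4*r - 12)/(2*r^2 - 13*r + 21)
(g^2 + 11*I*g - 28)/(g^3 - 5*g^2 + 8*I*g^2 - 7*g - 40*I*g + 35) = (g + 4*I)/(g^2 + g*(-5 + I) - 5*I)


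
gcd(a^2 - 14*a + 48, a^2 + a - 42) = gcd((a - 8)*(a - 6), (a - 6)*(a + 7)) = a - 6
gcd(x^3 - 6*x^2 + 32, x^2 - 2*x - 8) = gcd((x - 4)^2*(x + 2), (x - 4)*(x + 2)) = x^2 - 2*x - 8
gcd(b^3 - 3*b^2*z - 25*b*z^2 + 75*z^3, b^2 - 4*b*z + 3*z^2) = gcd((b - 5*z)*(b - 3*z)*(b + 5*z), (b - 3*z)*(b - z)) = -b + 3*z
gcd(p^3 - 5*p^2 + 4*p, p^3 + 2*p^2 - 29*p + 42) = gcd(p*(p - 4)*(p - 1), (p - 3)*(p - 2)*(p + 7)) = 1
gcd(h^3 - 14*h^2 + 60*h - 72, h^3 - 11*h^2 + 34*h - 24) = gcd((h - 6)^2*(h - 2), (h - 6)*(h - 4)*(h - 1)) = h - 6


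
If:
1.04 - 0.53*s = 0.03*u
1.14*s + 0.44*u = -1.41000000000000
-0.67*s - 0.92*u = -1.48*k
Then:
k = -4.90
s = 2.51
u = -9.71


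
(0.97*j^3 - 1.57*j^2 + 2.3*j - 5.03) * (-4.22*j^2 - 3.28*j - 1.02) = -4.0934*j^5 + 3.4438*j^4 - 5.5458*j^3 + 15.284*j^2 + 14.1524*j + 5.1306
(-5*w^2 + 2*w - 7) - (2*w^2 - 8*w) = -7*w^2 + 10*w - 7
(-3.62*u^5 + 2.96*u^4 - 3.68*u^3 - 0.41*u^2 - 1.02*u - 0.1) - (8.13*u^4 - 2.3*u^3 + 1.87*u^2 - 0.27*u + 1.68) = -3.62*u^5 - 5.17*u^4 - 1.38*u^3 - 2.28*u^2 - 0.75*u - 1.78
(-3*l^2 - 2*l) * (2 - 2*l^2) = 6*l^4 + 4*l^3 - 6*l^2 - 4*l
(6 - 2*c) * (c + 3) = 18 - 2*c^2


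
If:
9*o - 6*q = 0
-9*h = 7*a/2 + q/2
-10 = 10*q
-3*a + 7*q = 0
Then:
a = -7/3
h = 26/27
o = -2/3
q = -1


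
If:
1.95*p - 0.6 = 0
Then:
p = 0.31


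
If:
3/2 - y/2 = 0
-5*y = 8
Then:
No Solution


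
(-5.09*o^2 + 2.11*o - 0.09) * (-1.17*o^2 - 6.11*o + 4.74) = 5.9553*o^4 + 28.6312*o^3 - 36.9134*o^2 + 10.5513*o - 0.4266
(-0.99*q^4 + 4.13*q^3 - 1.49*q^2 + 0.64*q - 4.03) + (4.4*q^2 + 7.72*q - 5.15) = -0.99*q^4 + 4.13*q^3 + 2.91*q^2 + 8.36*q - 9.18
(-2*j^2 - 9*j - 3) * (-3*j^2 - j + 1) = 6*j^4 + 29*j^3 + 16*j^2 - 6*j - 3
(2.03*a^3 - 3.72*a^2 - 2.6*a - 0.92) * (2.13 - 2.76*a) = -5.6028*a^4 + 14.5911*a^3 - 0.747600000000001*a^2 - 2.9988*a - 1.9596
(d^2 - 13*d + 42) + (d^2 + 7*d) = 2*d^2 - 6*d + 42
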